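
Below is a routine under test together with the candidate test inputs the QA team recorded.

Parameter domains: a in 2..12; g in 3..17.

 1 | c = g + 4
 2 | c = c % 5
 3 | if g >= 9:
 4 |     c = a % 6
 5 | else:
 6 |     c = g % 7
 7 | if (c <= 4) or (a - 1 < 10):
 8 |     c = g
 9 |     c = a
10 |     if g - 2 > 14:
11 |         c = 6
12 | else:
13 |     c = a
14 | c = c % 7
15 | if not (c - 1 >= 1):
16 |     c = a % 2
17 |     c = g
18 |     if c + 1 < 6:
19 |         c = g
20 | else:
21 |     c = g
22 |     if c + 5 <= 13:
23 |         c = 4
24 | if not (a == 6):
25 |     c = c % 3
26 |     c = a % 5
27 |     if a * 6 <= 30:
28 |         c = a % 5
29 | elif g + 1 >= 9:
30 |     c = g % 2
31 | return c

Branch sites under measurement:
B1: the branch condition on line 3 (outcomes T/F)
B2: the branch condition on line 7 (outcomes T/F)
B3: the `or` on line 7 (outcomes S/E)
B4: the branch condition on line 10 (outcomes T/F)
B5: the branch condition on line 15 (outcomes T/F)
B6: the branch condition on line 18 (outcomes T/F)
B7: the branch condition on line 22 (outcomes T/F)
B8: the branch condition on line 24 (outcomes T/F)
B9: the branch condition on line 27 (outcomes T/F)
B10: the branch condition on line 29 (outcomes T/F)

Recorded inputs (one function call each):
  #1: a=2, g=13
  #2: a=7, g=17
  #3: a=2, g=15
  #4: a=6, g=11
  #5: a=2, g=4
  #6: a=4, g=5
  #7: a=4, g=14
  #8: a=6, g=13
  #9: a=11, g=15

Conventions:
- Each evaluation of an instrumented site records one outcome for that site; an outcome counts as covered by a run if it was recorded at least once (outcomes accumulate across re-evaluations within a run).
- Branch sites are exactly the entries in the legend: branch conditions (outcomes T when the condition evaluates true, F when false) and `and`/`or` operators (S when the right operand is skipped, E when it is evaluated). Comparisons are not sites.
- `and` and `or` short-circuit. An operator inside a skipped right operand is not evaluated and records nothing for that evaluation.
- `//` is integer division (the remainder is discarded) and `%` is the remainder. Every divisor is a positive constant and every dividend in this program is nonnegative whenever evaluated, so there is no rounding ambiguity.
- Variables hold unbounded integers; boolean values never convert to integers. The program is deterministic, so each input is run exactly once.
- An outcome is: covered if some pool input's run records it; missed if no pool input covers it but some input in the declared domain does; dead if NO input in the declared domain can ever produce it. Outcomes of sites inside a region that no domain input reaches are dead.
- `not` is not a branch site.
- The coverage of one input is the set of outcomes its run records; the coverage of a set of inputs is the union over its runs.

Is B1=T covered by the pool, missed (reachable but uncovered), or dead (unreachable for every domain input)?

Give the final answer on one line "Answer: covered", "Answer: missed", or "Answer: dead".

B1=T is recorded by pool input(s) 1, 2, 3, 4, 7, 8, 9 -> covered

Answer: covered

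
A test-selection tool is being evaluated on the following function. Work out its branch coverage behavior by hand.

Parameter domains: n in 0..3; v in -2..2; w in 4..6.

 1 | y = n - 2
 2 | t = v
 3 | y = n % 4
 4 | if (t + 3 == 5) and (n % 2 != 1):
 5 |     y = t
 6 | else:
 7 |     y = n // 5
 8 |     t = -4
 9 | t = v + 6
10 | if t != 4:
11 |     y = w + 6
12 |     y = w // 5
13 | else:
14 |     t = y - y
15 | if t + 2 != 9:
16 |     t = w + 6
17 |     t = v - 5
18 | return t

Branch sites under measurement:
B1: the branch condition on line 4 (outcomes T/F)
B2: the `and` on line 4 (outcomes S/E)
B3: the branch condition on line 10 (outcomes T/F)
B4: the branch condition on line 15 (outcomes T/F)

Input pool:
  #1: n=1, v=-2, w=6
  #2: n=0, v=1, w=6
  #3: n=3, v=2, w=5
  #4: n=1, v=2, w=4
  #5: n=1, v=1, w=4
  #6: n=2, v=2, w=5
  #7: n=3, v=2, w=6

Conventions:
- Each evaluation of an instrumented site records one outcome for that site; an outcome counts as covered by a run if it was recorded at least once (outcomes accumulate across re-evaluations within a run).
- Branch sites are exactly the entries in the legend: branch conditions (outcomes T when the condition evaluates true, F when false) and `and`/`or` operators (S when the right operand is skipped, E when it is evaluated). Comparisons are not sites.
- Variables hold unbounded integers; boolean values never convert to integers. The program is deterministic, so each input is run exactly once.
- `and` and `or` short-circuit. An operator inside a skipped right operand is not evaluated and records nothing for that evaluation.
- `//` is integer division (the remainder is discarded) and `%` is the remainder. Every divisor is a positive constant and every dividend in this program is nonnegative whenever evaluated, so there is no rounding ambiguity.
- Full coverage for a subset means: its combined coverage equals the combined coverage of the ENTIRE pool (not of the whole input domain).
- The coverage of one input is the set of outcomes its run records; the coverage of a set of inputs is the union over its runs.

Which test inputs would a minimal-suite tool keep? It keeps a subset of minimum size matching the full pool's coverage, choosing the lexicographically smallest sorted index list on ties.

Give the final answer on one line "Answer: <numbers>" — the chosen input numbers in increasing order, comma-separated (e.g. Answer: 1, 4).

test 1 (n=1, v=-2, w=6) fires B2->S, B1->F, B3->F, B4->T; hits B1=F, B2=S, B3=F, B4=T
test 2 (n=0, v=1, w=6) fires B2->S, B1->F, B3->T, B4->F; hits B1=F, B2=S, B3=T, B4=F
test 3 (n=3, v=2, w=5) fires B2->E, B1->F, B3->T, B4->T; hits B1=F, B2=E, B3=T, B4=T
test 4 (n=1, v=2, w=4) fires B2->E, B1->F, B3->T, B4->T; hits B1=F, B2=E, B3=T, B4=T
test 5 (n=1, v=1, w=4) fires B2->S, B1->F, B3->T, B4->F; hits B1=F, B2=S, B3=T, B4=F
test 6 (n=2, v=2, w=5) fires B2->E, B1->T, B3->T, B4->T; hits B1=T, B2=E, B3=T, B4=T
test 7 (n=3, v=2, w=6) fires B2->E, B1->F, B3->T, B4->T; hits B1=F, B2=E, B3=T, B4=T
pool-wide coverage (8 outcomes): B1=T, B1=F, B2=S, B2=E, B3=T, B3=F, B4=T, B4=F
checked all size-1 subsets: none covers 8 outcomes (max 4/8)
checked all size-2 subsets: none covers 8 outcomes (max 7/8)
the canonical winner is {1, 2, 6}: size 3, full 8-outcome coverage, earliest index list among size-3 covers

Answer: 1, 2, 6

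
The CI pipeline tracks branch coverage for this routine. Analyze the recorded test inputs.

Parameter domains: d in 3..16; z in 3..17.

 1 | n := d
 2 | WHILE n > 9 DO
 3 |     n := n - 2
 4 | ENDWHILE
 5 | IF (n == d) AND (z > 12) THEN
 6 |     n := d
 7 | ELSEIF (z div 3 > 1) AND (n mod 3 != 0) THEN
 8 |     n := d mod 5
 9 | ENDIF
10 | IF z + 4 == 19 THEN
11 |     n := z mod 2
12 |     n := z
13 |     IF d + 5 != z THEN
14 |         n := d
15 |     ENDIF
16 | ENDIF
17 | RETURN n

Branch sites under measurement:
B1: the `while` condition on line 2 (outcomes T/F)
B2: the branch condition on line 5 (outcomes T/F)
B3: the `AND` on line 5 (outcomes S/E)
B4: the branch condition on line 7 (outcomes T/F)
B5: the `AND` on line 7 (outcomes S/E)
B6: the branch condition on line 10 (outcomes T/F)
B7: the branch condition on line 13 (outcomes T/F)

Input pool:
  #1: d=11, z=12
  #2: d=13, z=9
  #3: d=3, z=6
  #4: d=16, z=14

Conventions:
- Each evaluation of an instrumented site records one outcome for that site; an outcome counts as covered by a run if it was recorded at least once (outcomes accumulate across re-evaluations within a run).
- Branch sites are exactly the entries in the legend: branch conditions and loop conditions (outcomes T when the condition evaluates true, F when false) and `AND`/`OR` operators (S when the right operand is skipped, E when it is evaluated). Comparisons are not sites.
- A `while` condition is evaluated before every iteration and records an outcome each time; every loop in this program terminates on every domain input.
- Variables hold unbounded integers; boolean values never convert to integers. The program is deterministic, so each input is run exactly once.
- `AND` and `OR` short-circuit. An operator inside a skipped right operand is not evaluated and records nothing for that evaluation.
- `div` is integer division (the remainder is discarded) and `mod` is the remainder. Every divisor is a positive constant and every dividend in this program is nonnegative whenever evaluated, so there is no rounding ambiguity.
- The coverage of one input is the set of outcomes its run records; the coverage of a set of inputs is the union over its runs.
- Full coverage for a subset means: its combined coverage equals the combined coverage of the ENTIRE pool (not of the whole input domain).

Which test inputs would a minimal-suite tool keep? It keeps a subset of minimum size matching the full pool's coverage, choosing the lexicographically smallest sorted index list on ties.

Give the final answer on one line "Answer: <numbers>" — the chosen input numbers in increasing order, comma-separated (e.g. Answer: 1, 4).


#1 (d=11, z=12) -> B1->T, B1->F, B3->S, B2->F, B5->E, B4->F, B6->F; covered: B1=T, B1=F, B2=F, B3=S, B4=F, B5=E, B6=F
#2 (d=13, z=9) -> B1->T, B1->T, B1->F, B3->S, B2->F, B5->E, B4->F, B6->F; covered: B1=T, B1=F, B2=F, B3=S, B4=F, B5=E, B6=F
#3 (d=3, z=6) -> B1->F, B3->E, B2->F, B5->E, B4->F, B6->F; covered: B1=F, B2=F, B3=E, B4=F, B5=E, B6=F
#4 (d=16, z=14) -> B1->T, B1->T, B1->T, B1->T, B1->F, B3->S, B2->F, B5->E, B4->T, B6->F; covered: B1=T, B1=F, B2=F, B3=S, B4=T, B5=E, B6=F
pool-wide coverage (9 outcomes): B1=T, B1=F, B2=F, B3=S, B3=E, B4=T, B4=F, B5=E, B6=F
every size-1 subset falls short of the 9 outcomes (best: 7/9)
at size 2, {3, 4} reaches all 9 outcomes; every lexicographically earlier size-2 subset fails
Answer: 3, 4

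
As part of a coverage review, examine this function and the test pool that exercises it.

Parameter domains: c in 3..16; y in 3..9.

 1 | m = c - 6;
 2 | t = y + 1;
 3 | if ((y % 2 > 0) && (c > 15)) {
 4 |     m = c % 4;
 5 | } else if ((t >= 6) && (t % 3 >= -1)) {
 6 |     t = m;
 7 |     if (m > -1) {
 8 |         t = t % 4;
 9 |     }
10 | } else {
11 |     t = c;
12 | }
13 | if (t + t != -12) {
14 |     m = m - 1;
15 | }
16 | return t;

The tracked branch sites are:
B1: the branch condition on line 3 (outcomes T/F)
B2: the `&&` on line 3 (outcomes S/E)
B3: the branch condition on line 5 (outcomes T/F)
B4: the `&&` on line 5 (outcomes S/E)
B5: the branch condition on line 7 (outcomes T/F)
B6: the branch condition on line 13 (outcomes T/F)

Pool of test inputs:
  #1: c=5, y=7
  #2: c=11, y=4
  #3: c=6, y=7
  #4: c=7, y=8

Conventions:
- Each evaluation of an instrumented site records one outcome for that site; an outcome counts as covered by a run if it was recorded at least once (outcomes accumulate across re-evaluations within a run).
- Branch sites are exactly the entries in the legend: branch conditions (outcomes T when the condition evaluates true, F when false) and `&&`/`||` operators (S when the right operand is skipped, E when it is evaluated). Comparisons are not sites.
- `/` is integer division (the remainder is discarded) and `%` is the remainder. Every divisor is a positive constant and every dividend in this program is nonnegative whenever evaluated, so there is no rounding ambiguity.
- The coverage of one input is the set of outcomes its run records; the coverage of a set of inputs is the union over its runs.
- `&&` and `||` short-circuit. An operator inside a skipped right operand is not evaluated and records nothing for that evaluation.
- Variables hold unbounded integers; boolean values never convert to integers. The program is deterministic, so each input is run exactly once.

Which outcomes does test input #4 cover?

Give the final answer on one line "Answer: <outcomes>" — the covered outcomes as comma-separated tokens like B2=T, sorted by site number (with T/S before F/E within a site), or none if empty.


Event log for input #4 (c=7, y=8):
  B2->S, B1->F, B4->E, B3->T, B5->T, B6->T
collecting distinct outcomes: B1=F, B2=S, B3=T, B4=E, B5=T, B6=T
Answer: B1=F, B2=S, B3=T, B4=E, B5=T, B6=T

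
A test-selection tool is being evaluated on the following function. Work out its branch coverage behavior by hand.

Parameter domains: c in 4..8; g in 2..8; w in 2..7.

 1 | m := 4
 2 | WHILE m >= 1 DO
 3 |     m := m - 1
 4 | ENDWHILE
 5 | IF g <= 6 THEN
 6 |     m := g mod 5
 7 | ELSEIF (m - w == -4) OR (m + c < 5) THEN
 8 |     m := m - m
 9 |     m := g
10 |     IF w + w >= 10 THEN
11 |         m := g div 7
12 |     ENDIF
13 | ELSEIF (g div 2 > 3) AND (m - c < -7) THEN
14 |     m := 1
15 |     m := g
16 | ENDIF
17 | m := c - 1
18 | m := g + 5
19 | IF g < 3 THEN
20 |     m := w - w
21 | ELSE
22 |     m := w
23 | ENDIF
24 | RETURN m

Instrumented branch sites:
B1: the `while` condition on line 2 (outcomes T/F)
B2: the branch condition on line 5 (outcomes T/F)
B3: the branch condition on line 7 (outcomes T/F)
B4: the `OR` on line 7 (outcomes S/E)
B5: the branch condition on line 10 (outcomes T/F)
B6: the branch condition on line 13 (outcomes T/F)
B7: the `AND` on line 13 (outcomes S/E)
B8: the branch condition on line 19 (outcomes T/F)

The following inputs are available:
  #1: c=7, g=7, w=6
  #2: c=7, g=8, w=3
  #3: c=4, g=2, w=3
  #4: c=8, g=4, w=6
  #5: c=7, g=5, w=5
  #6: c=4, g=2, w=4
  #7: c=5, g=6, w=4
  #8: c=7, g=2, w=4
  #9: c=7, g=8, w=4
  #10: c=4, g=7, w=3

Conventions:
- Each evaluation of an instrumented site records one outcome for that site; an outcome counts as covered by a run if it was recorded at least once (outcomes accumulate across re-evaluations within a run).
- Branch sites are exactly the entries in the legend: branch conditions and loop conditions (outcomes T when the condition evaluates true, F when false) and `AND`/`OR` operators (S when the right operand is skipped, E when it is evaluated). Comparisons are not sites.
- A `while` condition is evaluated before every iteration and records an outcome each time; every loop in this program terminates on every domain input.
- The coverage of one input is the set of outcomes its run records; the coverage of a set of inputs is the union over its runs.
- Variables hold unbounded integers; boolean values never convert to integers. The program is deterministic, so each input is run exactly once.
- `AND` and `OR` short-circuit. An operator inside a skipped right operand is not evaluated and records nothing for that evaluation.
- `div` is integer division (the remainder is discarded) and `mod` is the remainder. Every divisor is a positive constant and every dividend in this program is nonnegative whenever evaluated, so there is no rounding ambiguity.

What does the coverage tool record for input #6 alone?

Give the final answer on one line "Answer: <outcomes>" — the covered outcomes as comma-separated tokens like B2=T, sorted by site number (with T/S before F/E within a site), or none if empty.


Event log for input #6 (c=4, g=2, w=4):
  B1->T, B1->T, B1->T, B1->T, B1->F, B2->T, B8->T
as a set, this run covers: B1=T, B1=F, B2=T, B8=T
Answer: B1=T, B1=F, B2=T, B8=T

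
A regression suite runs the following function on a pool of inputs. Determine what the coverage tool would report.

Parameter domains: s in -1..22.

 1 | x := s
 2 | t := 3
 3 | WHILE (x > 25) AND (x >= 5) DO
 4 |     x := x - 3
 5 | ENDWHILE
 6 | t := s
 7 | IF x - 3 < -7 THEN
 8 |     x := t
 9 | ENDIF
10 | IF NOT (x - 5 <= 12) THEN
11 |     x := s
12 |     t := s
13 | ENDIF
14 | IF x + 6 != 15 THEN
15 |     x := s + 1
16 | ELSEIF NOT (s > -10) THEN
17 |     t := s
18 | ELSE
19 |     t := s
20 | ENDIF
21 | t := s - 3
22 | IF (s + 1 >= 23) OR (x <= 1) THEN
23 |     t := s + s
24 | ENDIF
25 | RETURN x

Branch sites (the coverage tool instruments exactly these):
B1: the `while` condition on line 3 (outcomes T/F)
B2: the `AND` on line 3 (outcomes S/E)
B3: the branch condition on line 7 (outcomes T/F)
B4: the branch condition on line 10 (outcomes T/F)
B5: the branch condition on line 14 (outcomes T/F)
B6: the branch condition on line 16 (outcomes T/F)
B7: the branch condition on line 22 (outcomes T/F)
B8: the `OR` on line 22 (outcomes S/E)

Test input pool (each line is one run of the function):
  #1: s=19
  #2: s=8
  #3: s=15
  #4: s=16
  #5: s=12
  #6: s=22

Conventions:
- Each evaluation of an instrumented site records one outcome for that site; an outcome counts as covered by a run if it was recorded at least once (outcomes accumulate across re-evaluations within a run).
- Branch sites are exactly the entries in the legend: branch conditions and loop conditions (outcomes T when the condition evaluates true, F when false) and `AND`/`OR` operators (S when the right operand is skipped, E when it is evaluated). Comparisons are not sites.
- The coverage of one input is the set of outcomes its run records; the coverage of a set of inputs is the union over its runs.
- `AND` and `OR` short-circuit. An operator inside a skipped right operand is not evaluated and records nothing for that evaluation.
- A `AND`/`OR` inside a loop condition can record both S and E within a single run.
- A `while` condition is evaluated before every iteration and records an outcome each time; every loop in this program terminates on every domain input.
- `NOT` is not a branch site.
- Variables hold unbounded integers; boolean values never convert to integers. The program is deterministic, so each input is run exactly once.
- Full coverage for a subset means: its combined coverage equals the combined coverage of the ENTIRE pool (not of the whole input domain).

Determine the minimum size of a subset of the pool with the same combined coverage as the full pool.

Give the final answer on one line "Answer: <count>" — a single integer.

#1 (s=19) -> covered: B1=F, B2=S, B3=F, B4=T, B5=T, B7=F, B8=E
#2 (s=8) -> covered: B1=F, B2=S, B3=F, B4=F, B5=T, B7=F, B8=E
#3 (s=15) -> covered: B1=F, B2=S, B3=F, B4=F, B5=T, B7=F, B8=E
#4 (s=16) -> covered: B1=F, B2=S, B3=F, B4=F, B5=T, B7=F, B8=E
#5 (s=12) -> covered: B1=F, B2=S, B3=F, B4=F, B5=T, B7=F, B8=E
#6 (s=22) -> covered: B1=F, B2=S, B3=F, B4=T, B5=T, B7=T, B8=S
together the pool reaches 10 outcomes: B1=F, B2=S, B3=F, B4=T, B4=F, B5=T, B7=T, B7=F, B8=S, B8=E
size 1 is not enough: best union over all size-1 subsets is 7/10
size 2: inputs {2, 6} cover all 10 outcomes, and no lexicographically smaller subset of this size does

Answer: 2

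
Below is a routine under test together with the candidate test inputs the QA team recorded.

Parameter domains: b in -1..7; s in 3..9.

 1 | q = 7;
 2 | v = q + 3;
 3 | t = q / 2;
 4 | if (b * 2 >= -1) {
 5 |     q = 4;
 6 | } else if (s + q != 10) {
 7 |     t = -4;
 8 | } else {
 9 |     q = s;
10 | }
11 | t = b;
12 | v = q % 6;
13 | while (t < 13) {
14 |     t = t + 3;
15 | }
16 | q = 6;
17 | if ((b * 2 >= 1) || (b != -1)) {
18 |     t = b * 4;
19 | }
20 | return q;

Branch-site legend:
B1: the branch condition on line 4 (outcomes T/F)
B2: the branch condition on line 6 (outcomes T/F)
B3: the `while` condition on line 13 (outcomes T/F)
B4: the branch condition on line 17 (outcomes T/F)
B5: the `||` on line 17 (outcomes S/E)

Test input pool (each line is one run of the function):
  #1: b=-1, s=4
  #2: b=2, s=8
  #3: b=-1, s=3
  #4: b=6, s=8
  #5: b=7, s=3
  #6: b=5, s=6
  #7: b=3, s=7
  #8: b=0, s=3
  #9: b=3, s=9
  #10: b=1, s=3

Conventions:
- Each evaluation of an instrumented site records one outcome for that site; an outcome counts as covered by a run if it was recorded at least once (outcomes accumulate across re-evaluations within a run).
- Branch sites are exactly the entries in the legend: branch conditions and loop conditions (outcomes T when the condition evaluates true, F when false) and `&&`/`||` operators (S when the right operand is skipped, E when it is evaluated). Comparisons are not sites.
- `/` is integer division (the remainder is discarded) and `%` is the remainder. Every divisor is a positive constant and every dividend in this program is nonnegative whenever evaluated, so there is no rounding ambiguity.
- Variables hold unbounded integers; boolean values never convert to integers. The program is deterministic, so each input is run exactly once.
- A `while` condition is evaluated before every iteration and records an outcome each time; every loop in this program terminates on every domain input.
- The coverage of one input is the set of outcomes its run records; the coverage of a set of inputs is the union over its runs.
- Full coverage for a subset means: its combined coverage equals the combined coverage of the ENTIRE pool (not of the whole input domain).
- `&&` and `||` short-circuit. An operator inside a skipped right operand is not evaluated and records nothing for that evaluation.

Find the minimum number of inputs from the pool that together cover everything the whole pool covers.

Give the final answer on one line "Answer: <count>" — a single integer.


input #1, b=-1, s=4: outcomes B1=F, B2=T, B3=T, B3=F, B4=F, B5=E
input #2, b=2, s=8: outcomes B1=T, B3=T, B3=F, B4=T, B5=S
input #3, b=-1, s=3: outcomes B1=F, B2=F, B3=T, B3=F, B4=F, B5=E
input #4, b=6, s=8: outcomes B1=T, B3=T, B3=F, B4=T, B5=S
input #5, b=7, s=3: outcomes B1=T, B3=T, B3=F, B4=T, B5=S
input #6, b=5, s=6: outcomes B1=T, B3=T, B3=F, B4=T, B5=S
input #7, b=3, s=7: outcomes B1=T, B3=T, B3=F, B4=T, B5=S
input #8, b=0, s=3: outcomes B1=T, B3=T, B3=F, B4=T, B5=E
input #9, b=3, s=9: outcomes B1=T, B3=T, B3=F, B4=T, B5=S
input #10, b=1, s=3: outcomes B1=T, B3=T, B3=F, B4=T, B5=S
union over all inputs: B1=T, B1=F, B2=T, B2=F, B3=T, B3=F, B4=T, B4=F, B5=S, B5=E (10 outcomes)
size 1 is not enough: best union over all size-1 subsets is 6/10
size 2 is not enough: best union over all size-2 subsets is 9/10
inputs {1, 2, 3} (size 3) cover everything; no size-3 subset with a lexicographically smaller index list covers all 10
Answer: 3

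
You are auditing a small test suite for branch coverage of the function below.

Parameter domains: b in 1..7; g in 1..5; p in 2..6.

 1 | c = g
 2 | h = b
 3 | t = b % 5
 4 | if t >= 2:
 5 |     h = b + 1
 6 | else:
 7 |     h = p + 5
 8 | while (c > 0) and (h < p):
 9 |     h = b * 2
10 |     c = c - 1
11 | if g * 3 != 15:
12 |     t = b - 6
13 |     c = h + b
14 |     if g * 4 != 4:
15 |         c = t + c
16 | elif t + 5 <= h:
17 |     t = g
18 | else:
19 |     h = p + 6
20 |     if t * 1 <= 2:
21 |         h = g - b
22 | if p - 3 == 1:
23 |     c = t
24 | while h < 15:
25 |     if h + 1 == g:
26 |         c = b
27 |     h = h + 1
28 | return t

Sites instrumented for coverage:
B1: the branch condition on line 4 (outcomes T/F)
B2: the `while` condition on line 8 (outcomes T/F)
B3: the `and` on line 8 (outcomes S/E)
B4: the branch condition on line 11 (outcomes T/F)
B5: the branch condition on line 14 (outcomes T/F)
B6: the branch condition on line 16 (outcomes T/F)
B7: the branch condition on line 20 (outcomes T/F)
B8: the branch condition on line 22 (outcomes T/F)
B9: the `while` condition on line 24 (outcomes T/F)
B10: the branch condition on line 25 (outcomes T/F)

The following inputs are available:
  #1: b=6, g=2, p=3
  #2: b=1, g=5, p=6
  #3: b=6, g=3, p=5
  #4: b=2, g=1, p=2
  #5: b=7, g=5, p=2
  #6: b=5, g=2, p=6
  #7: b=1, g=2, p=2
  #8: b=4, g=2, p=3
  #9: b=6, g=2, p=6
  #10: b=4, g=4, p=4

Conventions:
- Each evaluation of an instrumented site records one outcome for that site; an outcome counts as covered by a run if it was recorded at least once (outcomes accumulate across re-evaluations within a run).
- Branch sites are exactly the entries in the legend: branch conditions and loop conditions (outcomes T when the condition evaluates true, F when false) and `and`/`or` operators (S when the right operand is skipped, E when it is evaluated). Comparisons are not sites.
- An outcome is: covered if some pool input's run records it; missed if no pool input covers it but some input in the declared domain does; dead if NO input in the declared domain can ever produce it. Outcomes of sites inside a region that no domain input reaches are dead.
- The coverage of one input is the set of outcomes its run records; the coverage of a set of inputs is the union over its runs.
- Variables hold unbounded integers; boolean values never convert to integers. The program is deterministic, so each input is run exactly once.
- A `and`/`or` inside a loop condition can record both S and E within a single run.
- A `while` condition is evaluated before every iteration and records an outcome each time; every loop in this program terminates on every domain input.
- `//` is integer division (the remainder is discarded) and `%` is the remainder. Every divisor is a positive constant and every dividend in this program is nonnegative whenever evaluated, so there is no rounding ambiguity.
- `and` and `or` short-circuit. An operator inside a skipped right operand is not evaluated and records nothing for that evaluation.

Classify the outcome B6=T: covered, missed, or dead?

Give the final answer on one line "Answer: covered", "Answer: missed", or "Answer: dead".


B6=T is recorded by pool input(s) 2, 5 -> covered
Answer: covered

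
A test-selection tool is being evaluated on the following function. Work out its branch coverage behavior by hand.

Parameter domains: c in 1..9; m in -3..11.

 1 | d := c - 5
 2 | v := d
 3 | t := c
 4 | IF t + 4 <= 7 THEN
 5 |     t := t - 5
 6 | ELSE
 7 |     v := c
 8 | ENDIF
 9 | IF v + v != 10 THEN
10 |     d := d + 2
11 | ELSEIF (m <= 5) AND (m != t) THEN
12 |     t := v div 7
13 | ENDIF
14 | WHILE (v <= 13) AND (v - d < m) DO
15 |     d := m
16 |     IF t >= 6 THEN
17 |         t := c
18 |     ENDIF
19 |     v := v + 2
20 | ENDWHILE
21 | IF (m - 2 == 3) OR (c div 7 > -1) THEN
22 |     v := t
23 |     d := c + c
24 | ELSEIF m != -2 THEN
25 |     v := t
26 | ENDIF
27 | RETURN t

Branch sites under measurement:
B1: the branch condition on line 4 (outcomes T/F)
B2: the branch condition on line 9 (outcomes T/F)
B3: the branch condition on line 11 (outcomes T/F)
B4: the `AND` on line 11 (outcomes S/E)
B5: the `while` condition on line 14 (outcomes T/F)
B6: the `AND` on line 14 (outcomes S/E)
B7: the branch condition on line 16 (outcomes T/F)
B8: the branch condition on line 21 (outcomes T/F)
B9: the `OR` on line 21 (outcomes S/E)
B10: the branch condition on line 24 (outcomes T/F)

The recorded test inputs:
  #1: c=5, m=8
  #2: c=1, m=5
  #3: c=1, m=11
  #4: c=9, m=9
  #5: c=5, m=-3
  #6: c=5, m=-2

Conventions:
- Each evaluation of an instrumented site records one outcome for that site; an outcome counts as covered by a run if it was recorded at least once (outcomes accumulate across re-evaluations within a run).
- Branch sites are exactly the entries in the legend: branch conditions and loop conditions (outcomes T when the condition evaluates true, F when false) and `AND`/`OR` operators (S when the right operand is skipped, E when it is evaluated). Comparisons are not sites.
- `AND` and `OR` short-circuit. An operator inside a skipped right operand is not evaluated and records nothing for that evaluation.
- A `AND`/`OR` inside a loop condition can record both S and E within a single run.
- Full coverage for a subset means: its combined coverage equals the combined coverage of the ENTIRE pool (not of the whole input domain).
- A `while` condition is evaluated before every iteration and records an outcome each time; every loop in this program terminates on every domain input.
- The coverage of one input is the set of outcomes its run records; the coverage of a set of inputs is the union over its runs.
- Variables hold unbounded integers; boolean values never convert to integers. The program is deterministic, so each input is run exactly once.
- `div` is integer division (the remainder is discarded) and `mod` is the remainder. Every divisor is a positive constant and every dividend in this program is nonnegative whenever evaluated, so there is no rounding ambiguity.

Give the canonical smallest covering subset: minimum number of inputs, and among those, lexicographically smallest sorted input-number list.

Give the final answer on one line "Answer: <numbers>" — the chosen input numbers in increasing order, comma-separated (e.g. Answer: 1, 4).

run #1 (c=5, m=8) runs B1->F, B2->F, B4->S, B3->F, B6->E, B5->T, B7->F, B6->E, B5->T, B7->F, B6->E, B5->T, B7->F, B6->E, ...; records B1=F, B2=F, B3=F, B4=S, B5=T, B5=F, B6=S, B6=E, B7=F, B8=T, B9=E
run #2 (c=1, m=5) runs B1->T, B2->T, B6->E, B5->T, B7->F, B6->E, B5->T, B7->F, B6->E, B5->T, B7->F, B6->E, B5->T, B7->F, ...; records B1=T, B2=T, B5=T, B5=F, B6=E, B7=F, B8=T, B9=S
run #3 (c=1, m=11) runs B1->T, B2->T, B6->E, B5->T, B7->F, B6->E, B5->T, B7->F, B6->E, B5->T, B7->F, B6->E, B5->T, B7->F, ...; records B1=T, B2=T, B5=T, B5=F, B6=S, B6=E, B7=F, B8=T, B9=E
run #4 (c=9, m=9) runs B1->F, B2->T, B6->E, B5->T, B7->T, B6->E, B5->T, B7->T, B6->E, B5->T, B7->T, B6->S, B5->F, B9->E, ...; records B1=F, B2=T, B5=T, B5=F, B6=S, B6=E, B7=T, B8=T, B9=E
run #5 (c=5, m=-3) runs B1->F, B2->F, B4->E, B3->T, B6->E, B5->F, B9->E, B8->T; records B1=F, B2=F, B3=T, B4=E, B5=F, B6=E, B8=T, B9=E
run #6 (c=5, m=-2) runs B1->F, B2->F, B4->E, B3->T, B6->E, B5->F, B9->E, B8->T; records B1=F, B2=F, B3=T, B4=E, B5=F, B6=E, B8=T, B9=E
union over all inputs: B1=T, B1=F, B2=T, B2=F, B3=T, B3=F, B4=S, B4=E, B5=T, B5=F, B6=S, B6=E, B7=T, B7=F, B8=T, B9=S, B9=E (17 outcomes)
size 1 is not enough: best union over all size-1 subsets is 11/17
size 2 is not enough: best union over all size-2 subsets is 14/17
size 3 is not enough: best union over all size-3 subsets is 16/17
the canonical winner is {1, 2, 4, 5}: size 4, full 17-outcome coverage, earliest index list among size-4 covers

Answer: 1, 2, 4, 5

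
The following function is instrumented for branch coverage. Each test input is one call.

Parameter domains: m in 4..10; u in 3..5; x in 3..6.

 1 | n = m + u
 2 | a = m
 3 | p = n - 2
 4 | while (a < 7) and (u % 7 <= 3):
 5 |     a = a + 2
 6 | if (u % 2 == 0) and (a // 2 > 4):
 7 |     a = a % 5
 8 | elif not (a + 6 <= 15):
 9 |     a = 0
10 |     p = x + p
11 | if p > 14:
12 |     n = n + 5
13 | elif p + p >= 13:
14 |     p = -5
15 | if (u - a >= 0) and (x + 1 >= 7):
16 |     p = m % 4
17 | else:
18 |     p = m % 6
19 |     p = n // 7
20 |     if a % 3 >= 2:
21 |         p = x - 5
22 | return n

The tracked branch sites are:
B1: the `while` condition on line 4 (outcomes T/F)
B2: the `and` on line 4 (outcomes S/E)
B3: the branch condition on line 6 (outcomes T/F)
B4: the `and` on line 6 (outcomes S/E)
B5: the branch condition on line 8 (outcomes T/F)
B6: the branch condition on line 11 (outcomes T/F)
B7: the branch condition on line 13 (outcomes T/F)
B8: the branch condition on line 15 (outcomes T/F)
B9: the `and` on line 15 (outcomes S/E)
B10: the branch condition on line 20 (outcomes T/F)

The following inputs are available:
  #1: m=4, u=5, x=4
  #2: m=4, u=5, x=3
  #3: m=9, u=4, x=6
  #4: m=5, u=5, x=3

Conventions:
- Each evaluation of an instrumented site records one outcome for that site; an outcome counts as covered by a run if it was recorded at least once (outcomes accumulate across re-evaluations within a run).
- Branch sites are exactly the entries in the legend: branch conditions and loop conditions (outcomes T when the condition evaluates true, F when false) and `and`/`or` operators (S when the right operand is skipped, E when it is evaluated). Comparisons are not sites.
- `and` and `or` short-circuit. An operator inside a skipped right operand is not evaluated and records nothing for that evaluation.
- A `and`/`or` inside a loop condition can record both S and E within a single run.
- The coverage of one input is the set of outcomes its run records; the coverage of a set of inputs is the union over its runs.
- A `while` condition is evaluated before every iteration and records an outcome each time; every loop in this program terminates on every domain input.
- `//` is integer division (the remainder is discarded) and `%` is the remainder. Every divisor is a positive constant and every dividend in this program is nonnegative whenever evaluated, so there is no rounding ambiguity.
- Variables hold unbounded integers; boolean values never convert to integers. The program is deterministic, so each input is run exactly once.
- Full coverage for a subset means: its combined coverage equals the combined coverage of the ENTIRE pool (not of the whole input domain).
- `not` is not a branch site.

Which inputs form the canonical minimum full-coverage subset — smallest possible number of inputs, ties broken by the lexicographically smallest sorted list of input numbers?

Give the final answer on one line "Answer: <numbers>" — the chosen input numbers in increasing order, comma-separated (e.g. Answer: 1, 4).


#1 (m=4, u=5, x=4) -> B2->E, B1->F, B4->S, B3->F, B5->F, B6->F, B7->T, B9->E, B8->F, B10->F; covered: B1=F, B2=E, B3=F, B4=S, B5=F, B6=F, B7=T, B8=F, B9=E, B10=F
#2 (m=4, u=5, x=3) -> B2->E, B1->F, B4->S, B3->F, B5->F, B6->F, B7->T, B9->E, B8->F, B10->F; covered: B1=F, B2=E, B3=F, B4=S, B5=F, B6=F, B7=T, B8=F, B9=E, B10=F
#3 (m=9, u=4, x=6) -> B2->S, B1->F, B4->E, B3->F, B5->F, B6->F, B7->T, B9->S, B8->F, B10->F; covered: B1=F, B2=S, B3=F, B4=E, B5=F, B6=F, B7=T, B8=F, B9=S, B10=F
#4 (m=5, u=5, x=3) -> B2->E, B1->F, B4->S, B3->F, B5->F, B6->F, B7->T, B9->E, B8->F, B10->T; covered: B1=F, B2=E, B3=F, B4=S, B5=F, B6=F, B7=T, B8=F, B9=E, B10=T
together the pool reaches 14 outcomes: B1=F, B2=S, B2=E, B3=F, B4=S, B4=E, B5=F, B6=F, B7=T, B8=F, B9=S, B9=E, B10=T, B10=F
no size-1 subset reaches all 14 outcomes (best union: 10/14)
the canonical winner is {3, 4}: size 2, full 14-outcome coverage, earliest index list among size-2 covers
Answer: 3, 4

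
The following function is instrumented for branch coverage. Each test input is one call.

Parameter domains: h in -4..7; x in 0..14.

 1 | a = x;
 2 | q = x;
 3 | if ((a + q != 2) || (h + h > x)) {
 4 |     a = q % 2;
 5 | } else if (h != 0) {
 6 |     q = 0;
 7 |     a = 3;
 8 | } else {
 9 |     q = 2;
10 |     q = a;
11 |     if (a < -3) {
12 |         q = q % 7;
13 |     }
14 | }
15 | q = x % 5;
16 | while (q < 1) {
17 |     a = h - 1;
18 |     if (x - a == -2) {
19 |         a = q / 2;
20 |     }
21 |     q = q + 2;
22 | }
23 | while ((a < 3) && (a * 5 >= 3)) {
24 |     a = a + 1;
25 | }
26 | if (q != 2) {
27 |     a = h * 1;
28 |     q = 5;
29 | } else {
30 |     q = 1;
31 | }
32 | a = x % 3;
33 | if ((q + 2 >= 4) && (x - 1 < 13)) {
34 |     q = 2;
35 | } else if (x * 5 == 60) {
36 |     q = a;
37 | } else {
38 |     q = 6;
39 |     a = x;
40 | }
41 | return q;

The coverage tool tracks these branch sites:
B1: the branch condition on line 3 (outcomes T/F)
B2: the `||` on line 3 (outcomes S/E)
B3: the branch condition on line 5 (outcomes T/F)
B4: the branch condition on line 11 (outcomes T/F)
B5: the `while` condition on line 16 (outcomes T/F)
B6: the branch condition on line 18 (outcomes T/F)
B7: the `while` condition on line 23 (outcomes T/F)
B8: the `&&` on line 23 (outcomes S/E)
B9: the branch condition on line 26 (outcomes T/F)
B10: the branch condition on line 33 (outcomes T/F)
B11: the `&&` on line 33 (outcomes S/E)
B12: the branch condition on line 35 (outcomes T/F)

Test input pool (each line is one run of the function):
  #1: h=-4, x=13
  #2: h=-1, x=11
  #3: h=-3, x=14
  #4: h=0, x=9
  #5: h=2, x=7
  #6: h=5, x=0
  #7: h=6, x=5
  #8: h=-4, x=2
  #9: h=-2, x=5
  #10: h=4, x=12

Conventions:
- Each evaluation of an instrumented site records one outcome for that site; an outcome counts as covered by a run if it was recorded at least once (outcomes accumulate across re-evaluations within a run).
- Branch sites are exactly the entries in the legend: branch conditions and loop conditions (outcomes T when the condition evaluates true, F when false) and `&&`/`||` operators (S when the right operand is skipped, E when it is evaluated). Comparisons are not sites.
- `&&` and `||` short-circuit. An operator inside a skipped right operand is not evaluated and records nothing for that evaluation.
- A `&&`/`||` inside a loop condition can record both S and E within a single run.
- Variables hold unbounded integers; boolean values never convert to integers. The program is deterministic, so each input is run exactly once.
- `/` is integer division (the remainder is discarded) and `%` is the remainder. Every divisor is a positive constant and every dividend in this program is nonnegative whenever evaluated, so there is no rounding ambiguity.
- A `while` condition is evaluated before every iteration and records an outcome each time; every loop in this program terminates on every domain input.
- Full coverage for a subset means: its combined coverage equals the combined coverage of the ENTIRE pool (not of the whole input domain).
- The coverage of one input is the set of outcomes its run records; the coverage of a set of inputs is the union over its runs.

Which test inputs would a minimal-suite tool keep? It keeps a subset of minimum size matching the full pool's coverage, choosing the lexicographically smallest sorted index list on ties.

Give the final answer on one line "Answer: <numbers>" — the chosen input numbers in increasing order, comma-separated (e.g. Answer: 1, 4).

run #1 (h=-4, x=13) runs B2->S, B1->T, B5->F, B8->E, B7->T, B8->E, B7->T, B8->S, B7->F, B9->T, B11->E, B10->T; records B1=T, B2=S, B5=F, B7=T, B7=F, B8=S, B8=E, B9=T, B10=T, B11=E
run #2 (h=-1, x=11) runs B2->S, B1->T, B5->F, B8->E, B7->T, B8->E, B7->T, B8->S, B7->F, B9->T, B11->E, B10->T; records B1=T, B2=S, B5=F, B7=T, B7=F, B8=S, B8=E, B9=T, B10=T, B11=E
run #3 (h=-3, x=14) runs B2->S, B1->T, B5->F, B8->E, B7->F, B9->T, B11->E, B10->F, B12->F; records B1=T, B2=S, B5=F, B7=F, B8=E, B9=T, B10=F, B11=E, B12=F
run #4 (h=0, x=9) runs B2->S, B1->T, B5->F, B8->E, B7->T, B8->E, B7->T, B8->S, B7->F, B9->T, B11->E, B10->T; records B1=T, B2=S, B5=F, B7=T, B7=F, B8=S, B8=E, B9=T, B10=T, B11=E
run #5 (h=2, x=7) runs B2->S, B1->T, B5->F, B8->E, B7->T, B8->E, B7->T, B8->S, B7->F, B9->F, B11->S, B10->F, B12->F; records B1=T, B2=S, B5=F, B7=T, B7=F, B8=S, B8=E, B9=F, B10=F, B11=S, B12=F
run #6 (h=5, x=0) runs B2->S, B1->T, B5->T, B6->F, B5->F, B8->S, B7->F, B9->F, B11->S, B10->F, B12->F; records B1=T, B2=S, B5=T, B5=F, B6=F, B7=F, B8=S, B9=F, B10=F, B11=S, B12=F
run #7 (h=6, x=5) runs B2->S, B1->T, B5->T, B6->F, B5->F, B8->S, B7->F, B9->F, B11->S, B10->F, B12->F; records B1=T, B2=S, B5=T, B5=F, B6=F, B7=F, B8=S, B9=F, B10=F, B11=S, B12=F
run #8 (h=-4, x=2) runs B2->S, B1->T, B5->F, B8->E, B7->F, B9->F, B11->S, B10->F, B12->F; records B1=T, B2=S, B5=F, B7=F, B8=E, B9=F, B10=F, B11=S, B12=F
run #9 (h=-2, x=5) runs B2->S, B1->T, B5->T, B6->F, B5->F, B8->E, B7->F, B9->F, B11->S, B10->F, B12->F; records B1=T, B2=S, B5=T, B5=F, B6=F, B7=F, B8=E, B9=F, B10=F, B11=S, B12=F
run #10 (h=4, x=12) runs B2->S, B1->T, B5->F, B8->E, B7->F, B9->F, B11->S, B10->F, B12->T; records B1=T, B2=S, B5=F, B7=F, B8=E, B9=F, B10=F, B11=S, B12=T
pool-wide coverage (17 outcomes): B1=T, B2=S, B5=T, B5=F, B6=F, B7=T, B7=F, B8=S, B8=E, B9=T, B9=F, B10=T, B10=F, B11=S, B11=E, B12=T, B12=F
size 1 is not enough: best union over all size-1 subsets is 11/17
size 2 is not enough: best union over all size-2 subsets is 16/17
the canonical winner is {1, 6, 10}: size 3, full 17-outcome coverage, earliest index list among size-3 covers

Answer: 1, 6, 10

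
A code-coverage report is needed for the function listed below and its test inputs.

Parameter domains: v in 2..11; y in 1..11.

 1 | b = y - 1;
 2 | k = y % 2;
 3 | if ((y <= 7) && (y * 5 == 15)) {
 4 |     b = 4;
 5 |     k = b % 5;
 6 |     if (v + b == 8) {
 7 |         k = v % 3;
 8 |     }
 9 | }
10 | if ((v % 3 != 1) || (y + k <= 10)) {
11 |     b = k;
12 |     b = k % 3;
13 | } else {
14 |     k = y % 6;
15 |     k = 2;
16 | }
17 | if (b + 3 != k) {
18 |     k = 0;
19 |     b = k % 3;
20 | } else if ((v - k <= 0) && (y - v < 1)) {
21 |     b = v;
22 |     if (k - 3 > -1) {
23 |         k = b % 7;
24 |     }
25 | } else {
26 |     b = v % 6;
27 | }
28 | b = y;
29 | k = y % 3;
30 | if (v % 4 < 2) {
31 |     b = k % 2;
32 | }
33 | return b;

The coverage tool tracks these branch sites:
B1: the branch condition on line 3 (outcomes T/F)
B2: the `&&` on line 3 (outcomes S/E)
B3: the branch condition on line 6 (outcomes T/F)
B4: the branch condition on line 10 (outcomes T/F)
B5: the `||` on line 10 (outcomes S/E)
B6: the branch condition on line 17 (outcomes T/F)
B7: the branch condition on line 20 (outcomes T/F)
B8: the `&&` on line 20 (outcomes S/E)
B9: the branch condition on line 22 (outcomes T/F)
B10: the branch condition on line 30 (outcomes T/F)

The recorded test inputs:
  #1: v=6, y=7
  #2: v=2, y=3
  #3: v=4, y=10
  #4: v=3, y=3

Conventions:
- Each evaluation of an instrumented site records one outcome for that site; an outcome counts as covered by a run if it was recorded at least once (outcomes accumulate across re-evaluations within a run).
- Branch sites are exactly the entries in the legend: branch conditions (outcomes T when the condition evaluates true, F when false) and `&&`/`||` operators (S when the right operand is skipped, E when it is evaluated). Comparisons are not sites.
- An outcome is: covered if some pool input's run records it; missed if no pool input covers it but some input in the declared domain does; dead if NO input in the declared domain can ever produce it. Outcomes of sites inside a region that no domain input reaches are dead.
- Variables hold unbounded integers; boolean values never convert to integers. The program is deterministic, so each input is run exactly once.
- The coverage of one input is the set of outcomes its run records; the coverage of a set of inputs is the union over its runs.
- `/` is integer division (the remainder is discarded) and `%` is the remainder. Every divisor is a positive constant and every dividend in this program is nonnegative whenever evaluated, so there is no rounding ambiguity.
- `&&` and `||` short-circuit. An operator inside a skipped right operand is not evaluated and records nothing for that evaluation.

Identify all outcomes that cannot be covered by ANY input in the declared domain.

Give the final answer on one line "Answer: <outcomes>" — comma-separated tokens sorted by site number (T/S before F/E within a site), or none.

running all 110 domain inputs and tallying outcomes:
  B9=F: no domain input ever produces it -> dead
  reachable outcomes have witnesses, e.g. B1=T (e.g. v=2, y=3), B1=F (e.g. v=2, y=1), B2=S (e.g. v=2, y=8), B2=E (e.g. v=2, y=1)

Answer: B9=F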